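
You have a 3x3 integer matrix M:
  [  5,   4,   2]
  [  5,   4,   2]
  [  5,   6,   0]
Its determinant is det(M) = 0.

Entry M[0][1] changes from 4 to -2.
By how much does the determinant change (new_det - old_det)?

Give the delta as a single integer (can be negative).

Cofactor C_01 = 10
Entry delta = -2 - 4 = -6
Det delta = entry_delta * cofactor = -6 * 10 = -60

Answer: -60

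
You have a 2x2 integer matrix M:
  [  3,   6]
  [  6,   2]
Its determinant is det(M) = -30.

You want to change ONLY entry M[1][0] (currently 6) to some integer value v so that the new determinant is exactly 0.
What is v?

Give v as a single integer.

det is linear in entry M[1][0]: det = old_det + (v - 6) * C_10
Cofactor C_10 = -6
Want det = 0: -30 + (v - 6) * -6 = 0
  (v - 6) = 30 / -6 = -5
  v = 6 + (-5) = 1

Answer: 1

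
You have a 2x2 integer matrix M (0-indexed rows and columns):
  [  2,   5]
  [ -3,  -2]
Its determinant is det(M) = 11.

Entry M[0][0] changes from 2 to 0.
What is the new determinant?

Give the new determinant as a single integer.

Answer: 15

Derivation:
det is linear in row 0: changing M[0][0] by delta changes det by delta * cofactor(0,0).
Cofactor C_00 = (-1)^(0+0) * minor(0,0) = -2
Entry delta = 0 - 2 = -2
Det delta = -2 * -2 = 4
New det = 11 + 4 = 15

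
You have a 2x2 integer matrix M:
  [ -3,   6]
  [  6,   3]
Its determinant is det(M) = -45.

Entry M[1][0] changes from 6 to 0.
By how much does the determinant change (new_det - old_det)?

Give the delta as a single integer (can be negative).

Answer: 36

Derivation:
Cofactor C_10 = -6
Entry delta = 0 - 6 = -6
Det delta = entry_delta * cofactor = -6 * -6 = 36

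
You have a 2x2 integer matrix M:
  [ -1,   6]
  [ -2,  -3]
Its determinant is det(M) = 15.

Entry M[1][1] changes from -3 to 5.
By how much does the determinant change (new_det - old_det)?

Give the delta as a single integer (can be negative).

Answer: -8

Derivation:
Cofactor C_11 = -1
Entry delta = 5 - -3 = 8
Det delta = entry_delta * cofactor = 8 * -1 = -8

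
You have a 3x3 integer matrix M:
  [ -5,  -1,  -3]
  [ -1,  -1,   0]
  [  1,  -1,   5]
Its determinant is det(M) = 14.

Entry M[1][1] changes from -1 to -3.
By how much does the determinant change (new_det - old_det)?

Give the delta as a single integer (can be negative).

Answer: 44

Derivation:
Cofactor C_11 = -22
Entry delta = -3 - -1 = -2
Det delta = entry_delta * cofactor = -2 * -22 = 44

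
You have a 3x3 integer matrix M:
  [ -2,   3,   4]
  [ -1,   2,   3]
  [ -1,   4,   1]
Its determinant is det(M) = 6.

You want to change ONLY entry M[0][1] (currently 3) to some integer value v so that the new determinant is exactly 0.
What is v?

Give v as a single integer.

Answer: 6

Derivation:
det is linear in entry M[0][1]: det = old_det + (v - 3) * C_01
Cofactor C_01 = -2
Want det = 0: 6 + (v - 3) * -2 = 0
  (v - 3) = -6 / -2 = 3
  v = 3 + (3) = 6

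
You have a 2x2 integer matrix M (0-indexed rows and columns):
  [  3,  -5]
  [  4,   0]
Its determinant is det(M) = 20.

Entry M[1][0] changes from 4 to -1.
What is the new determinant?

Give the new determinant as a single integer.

Answer: -5

Derivation:
det is linear in row 1: changing M[1][0] by delta changes det by delta * cofactor(1,0).
Cofactor C_10 = (-1)^(1+0) * minor(1,0) = 5
Entry delta = -1 - 4 = -5
Det delta = -5 * 5 = -25
New det = 20 + -25 = -5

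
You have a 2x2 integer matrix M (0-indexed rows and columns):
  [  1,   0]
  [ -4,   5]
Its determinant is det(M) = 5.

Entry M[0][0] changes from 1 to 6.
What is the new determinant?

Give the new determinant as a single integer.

det is linear in row 0: changing M[0][0] by delta changes det by delta * cofactor(0,0).
Cofactor C_00 = (-1)^(0+0) * minor(0,0) = 5
Entry delta = 6 - 1 = 5
Det delta = 5 * 5 = 25
New det = 5 + 25 = 30

Answer: 30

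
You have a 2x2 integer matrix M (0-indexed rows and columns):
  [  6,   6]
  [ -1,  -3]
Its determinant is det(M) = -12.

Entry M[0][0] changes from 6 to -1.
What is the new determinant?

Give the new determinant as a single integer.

det is linear in row 0: changing M[0][0] by delta changes det by delta * cofactor(0,0).
Cofactor C_00 = (-1)^(0+0) * minor(0,0) = -3
Entry delta = -1 - 6 = -7
Det delta = -7 * -3 = 21
New det = -12 + 21 = 9

Answer: 9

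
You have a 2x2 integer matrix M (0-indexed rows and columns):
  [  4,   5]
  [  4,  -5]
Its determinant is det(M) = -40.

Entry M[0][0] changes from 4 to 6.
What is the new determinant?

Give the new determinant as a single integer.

det is linear in row 0: changing M[0][0] by delta changes det by delta * cofactor(0,0).
Cofactor C_00 = (-1)^(0+0) * minor(0,0) = -5
Entry delta = 6 - 4 = 2
Det delta = 2 * -5 = -10
New det = -40 + -10 = -50

Answer: -50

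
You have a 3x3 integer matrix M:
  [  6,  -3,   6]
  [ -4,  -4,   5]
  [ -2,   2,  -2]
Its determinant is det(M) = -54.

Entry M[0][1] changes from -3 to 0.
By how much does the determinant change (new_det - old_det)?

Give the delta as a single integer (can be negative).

Cofactor C_01 = -18
Entry delta = 0 - -3 = 3
Det delta = entry_delta * cofactor = 3 * -18 = -54

Answer: -54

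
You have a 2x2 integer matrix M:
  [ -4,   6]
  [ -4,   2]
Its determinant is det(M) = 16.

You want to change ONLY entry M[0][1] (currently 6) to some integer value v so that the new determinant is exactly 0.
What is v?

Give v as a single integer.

Answer: 2

Derivation:
det is linear in entry M[0][1]: det = old_det + (v - 6) * C_01
Cofactor C_01 = 4
Want det = 0: 16 + (v - 6) * 4 = 0
  (v - 6) = -16 / 4 = -4
  v = 6 + (-4) = 2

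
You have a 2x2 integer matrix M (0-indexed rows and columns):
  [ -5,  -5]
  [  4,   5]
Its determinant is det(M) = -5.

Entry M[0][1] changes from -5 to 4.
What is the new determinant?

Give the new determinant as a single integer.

Answer: -41

Derivation:
det is linear in row 0: changing M[0][1] by delta changes det by delta * cofactor(0,1).
Cofactor C_01 = (-1)^(0+1) * minor(0,1) = -4
Entry delta = 4 - -5 = 9
Det delta = 9 * -4 = -36
New det = -5 + -36 = -41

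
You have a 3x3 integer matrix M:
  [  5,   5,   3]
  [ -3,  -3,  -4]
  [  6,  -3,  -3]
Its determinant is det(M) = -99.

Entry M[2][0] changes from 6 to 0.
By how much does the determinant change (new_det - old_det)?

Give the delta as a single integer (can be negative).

Cofactor C_20 = -11
Entry delta = 0 - 6 = -6
Det delta = entry_delta * cofactor = -6 * -11 = 66

Answer: 66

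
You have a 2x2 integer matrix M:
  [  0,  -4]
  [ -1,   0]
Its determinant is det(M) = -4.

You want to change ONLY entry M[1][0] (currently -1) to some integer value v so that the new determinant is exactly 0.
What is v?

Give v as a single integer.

det is linear in entry M[1][0]: det = old_det + (v - -1) * C_10
Cofactor C_10 = 4
Want det = 0: -4 + (v - -1) * 4 = 0
  (v - -1) = 4 / 4 = 1
  v = -1 + (1) = 0

Answer: 0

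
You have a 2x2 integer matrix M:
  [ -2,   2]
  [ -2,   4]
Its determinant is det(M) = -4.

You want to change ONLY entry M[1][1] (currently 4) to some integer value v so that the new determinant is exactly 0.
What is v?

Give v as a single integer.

det is linear in entry M[1][1]: det = old_det + (v - 4) * C_11
Cofactor C_11 = -2
Want det = 0: -4 + (v - 4) * -2 = 0
  (v - 4) = 4 / -2 = -2
  v = 4 + (-2) = 2

Answer: 2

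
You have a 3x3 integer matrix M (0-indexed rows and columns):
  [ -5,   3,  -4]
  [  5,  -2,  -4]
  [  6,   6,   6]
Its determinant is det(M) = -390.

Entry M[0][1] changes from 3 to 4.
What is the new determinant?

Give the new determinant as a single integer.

Answer: -444

Derivation:
det is linear in row 0: changing M[0][1] by delta changes det by delta * cofactor(0,1).
Cofactor C_01 = (-1)^(0+1) * minor(0,1) = -54
Entry delta = 4 - 3 = 1
Det delta = 1 * -54 = -54
New det = -390 + -54 = -444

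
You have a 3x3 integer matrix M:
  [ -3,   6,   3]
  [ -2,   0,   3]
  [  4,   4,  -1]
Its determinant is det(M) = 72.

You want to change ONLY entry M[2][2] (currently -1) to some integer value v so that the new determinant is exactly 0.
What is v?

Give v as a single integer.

det is linear in entry M[2][2]: det = old_det + (v - -1) * C_22
Cofactor C_22 = 12
Want det = 0: 72 + (v - -1) * 12 = 0
  (v - -1) = -72 / 12 = -6
  v = -1 + (-6) = -7

Answer: -7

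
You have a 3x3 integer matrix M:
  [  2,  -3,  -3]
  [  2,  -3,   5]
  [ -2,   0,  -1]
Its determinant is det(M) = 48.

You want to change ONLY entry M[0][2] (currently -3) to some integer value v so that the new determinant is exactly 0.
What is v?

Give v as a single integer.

Answer: 5

Derivation:
det is linear in entry M[0][2]: det = old_det + (v - -3) * C_02
Cofactor C_02 = -6
Want det = 0: 48 + (v - -3) * -6 = 0
  (v - -3) = -48 / -6 = 8
  v = -3 + (8) = 5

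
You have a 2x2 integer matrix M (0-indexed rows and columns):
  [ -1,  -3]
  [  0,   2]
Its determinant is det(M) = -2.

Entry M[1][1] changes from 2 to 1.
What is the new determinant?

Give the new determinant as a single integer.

Answer: -1

Derivation:
det is linear in row 1: changing M[1][1] by delta changes det by delta * cofactor(1,1).
Cofactor C_11 = (-1)^(1+1) * minor(1,1) = -1
Entry delta = 1 - 2 = -1
Det delta = -1 * -1 = 1
New det = -2 + 1 = -1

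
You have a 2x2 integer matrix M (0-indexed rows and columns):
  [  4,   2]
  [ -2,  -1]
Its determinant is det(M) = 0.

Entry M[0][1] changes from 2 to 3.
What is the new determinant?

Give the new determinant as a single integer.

det is linear in row 0: changing M[0][1] by delta changes det by delta * cofactor(0,1).
Cofactor C_01 = (-1)^(0+1) * minor(0,1) = 2
Entry delta = 3 - 2 = 1
Det delta = 1 * 2 = 2
New det = 0 + 2 = 2

Answer: 2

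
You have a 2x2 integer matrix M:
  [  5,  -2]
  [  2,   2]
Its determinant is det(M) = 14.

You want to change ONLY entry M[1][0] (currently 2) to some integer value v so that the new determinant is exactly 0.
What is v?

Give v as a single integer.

det is linear in entry M[1][0]: det = old_det + (v - 2) * C_10
Cofactor C_10 = 2
Want det = 0: 14 + (v - 2) * 2 = 0
  (v - 2) = -14 / 2 = -7
  v = 2 + (-7) = -5

Answer: -5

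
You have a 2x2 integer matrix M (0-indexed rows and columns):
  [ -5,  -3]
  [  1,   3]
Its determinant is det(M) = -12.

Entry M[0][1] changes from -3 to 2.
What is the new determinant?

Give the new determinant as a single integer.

det is linear in row 0: changing M[0][1] by delta changes det by delta * cofactor(0,1).
Cofactor C_01 = (-1)^(0+1) * minor(0,1) = -1
Entry delta = 2 - -3 = 5
Det delta = 5 * -1 = -5
New det = -12 + -5 = -17

Answer: -17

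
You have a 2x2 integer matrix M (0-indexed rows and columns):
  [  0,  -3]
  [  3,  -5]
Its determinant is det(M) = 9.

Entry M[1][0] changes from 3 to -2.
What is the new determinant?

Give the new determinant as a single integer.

Answer: -6

Derivation:
det is linear in row 1: changing M[1][0] by delta changes det by delta * cofactor(1,0).
Cofactor C_10 = (-1)^(1+0) * minor(1,0) = 3
Entry delta = -2 - 3 = -5
Det delta = -5 * 3 = -15
New det = 9 + -15 = -6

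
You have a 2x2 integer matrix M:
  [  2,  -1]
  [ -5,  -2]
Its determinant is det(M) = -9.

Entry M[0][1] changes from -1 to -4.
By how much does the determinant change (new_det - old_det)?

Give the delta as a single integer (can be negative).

Cofactor C_01 = 5
Entry delta = -4 - -1 = -3
Det delta = entry_delta * cofactor = -3 * 5 = -15

Answer: -15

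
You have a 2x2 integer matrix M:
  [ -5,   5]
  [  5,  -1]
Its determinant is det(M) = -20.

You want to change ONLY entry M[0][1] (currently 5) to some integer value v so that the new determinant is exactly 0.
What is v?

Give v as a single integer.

Answer: 1

Derivation:
det is linear in entry M[0][1]: det = old_det + (v - 5) * C_01
Cofactor C_01 = -5
Want det = 0: -20 + (v - 5) * -5 = 0
  (v - 5) = 20 / -5 = -4
  v = 5 + (-4) = 1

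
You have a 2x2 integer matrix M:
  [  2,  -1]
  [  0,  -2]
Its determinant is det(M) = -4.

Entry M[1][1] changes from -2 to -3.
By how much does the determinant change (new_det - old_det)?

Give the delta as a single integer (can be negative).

Answer: -2

Derivation:
Cofactor C_11 = 2
Entry delta = -3 - -2 = -1
Det delta = entry_delta * cofactor = -1 * 2 = -2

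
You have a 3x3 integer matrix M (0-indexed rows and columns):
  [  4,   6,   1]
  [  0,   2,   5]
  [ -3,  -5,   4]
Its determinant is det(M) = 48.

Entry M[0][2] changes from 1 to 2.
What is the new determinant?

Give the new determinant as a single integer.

Answer: 54

Derivation:
det is linear in row 0: changing M[0][2] by delta changes det by delta * cofactor(0,2).
Cofactor C_02 = (-1)^(0+2) * minor(0,2) = 6
Entry delta = 2 - 1 = 1
Det delta = 1 * 6 = 6
New det = 48 + 6 = 54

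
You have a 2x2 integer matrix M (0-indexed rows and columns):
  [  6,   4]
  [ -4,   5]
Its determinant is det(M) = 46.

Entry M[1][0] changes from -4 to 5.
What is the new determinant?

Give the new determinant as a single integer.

det is linear in row 1: changing M[1][0] by delta changes det by delta * cofactor(1,0).
Cofactor C_10 = (-1)^(1+0) * minor(1,0) = -4
Entry delta = 5 - -4 = 9
Det delta = 9 * -4 = -36
New det = 46 + -36 = 10

Answer: 10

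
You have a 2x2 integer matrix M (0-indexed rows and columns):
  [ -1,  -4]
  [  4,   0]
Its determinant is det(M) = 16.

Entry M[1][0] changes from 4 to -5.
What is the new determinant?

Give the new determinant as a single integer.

Answer: -20

Derivation:
det is linear in row 1: changing M[1][0] by delta changes det by delta * cofactor(1,0).
Cofactor C_10 = (-1)^(1+0) * minor(1,0) = 4
Entry delta = -5 - 4 = -9
Det delta = -9 * 4 = -36
New det = 16 + -36 = -20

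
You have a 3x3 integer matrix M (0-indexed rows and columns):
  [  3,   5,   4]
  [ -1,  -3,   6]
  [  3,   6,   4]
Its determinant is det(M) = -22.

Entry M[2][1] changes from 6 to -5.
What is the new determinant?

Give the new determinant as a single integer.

det is linear in row 2: changing M[2][1] by delta changes det by delta * cofactor(2,1).
Cofactor C_21 = (-1)^(2+1) * minor(2,1) = -22
Entry delta = -5 - 6 = -11
Det delta = -11 * -22 = 242
New det = -22 + 242 = 220

Answer: 220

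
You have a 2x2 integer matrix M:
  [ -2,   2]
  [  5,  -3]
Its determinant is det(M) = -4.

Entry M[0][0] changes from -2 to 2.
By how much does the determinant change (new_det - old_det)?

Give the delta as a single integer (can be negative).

Answer: -12

Derivation:
Cofactor C_00 = -3
Entry delta = 2 - -2 = 4
Det delta = entry_delta * cofactor = 4 * -3 = -12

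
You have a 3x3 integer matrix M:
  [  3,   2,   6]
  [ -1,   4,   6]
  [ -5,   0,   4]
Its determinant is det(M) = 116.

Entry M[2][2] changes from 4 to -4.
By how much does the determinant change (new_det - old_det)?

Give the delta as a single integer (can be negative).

Answer: -112

Derivation:
Cofactor C_22 = 14
Entry delta = -4 - 4 = -8
Det delta = entry_delta * cofactor = -8 * 14 = -112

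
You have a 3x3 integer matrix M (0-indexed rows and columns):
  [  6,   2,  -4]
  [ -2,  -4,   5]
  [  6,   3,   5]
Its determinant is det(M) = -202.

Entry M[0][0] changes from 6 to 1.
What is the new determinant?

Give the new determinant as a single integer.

det is linear in row 0: changing M[0][0] by delta changes det by delta * cofactor(0,0).
Cofactor C_00 = (-1)^(0+0) * minor(0,0) = -35
Entry delta = 1 - 6 = -5
Det delta = -5 * -35 = 175
New det = -202 + 175 = -27

Answer: -27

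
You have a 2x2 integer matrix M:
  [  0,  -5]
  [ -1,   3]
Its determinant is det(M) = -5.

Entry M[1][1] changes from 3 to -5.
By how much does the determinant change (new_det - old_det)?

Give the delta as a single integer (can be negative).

Answer: 0

Derivation:
Cofactor C_11 = 0
Entry delta = -5 - 3 = -8
Det delta = entry_delta * cofactor = -8 * 0 = 0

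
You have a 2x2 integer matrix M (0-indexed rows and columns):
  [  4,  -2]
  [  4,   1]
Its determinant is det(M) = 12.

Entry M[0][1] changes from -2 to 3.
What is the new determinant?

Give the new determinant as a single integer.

Answer: -8

Derivation:
det is linear in row 0: changing M[0][1] by delta changes det by delta * cofactor(0,1).
Cofactor C_01 = (-1)^(0+1) * minor(0,1) = -4
Entry delta = 3 - -2 = 5
Det delta = 5 * -4 = -20
New det = 12 + -20 = -8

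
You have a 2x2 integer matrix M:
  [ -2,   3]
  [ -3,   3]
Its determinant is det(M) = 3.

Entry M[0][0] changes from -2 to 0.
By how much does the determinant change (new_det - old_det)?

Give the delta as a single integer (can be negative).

Cofactor C_00 = 3
Entry delta = 0 - -2 = 2
Det delta = entry_delta * cofactor = 2 * 3 = 6

Answer: 6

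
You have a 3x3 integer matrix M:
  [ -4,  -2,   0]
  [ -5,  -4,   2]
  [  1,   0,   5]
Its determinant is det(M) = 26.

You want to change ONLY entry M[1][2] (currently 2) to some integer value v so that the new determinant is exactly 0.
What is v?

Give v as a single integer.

det is linear in entry M[1][2]: det = old_det + (v - 2) * C_12
Cofactor C_12 = -2
Want det = 0: 26 + (v - 2) * -2 = 0
  (v - 2) = -26 / -2 = 13
  v = 2 + (13) = 15

Answer: 15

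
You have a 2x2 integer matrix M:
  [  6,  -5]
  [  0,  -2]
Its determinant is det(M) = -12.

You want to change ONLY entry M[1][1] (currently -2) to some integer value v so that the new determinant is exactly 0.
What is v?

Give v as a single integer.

det is linear in entry M[1][1]: det = old_det + (v - -2) * C_11
Cofactor C_11 = 6
Want det = 0: -12 + (v - -2) * 6 = 0
  (v - -2) = 12 / 6 = 2
  v = -2 + (2) = 0

Answer: 0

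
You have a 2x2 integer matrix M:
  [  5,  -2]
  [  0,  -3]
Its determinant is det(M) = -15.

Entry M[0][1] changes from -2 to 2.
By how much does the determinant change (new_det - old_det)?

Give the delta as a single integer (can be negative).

Cofactor C_01 = 0
Entry delta = 2 - -2 = 4
Det delta = entry_delta * cofactor = 4 * 0 = 0

Answer: 0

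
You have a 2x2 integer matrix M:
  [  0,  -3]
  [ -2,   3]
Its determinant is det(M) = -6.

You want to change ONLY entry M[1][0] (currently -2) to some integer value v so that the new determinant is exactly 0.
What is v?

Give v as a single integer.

Answer: 0

Derivation:
det is linear in entry M[1][0]: det = old_det + (v - -2) * C_10
Cofactor C_10 = 3
Want det = 0: -6 + (v - -2) * 3 = 0
  (v - -2) = 6 / 3 = 2
  v = -2 + (2) = 0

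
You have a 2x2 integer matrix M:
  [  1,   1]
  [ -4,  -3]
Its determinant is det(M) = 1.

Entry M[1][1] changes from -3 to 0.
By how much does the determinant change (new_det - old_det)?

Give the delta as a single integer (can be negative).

Cofactor C_11 = 1
Entry delta = 0 - -3 = 3
Det delta = entry_delta * cofactor = 3 * 1 = 3

Answer: 3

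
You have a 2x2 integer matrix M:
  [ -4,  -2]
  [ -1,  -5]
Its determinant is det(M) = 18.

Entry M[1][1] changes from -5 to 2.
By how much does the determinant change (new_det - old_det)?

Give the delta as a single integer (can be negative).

Cofactor C_11 = -4
Entry delta = 2 - -5 = 7
Det delta = entry_delta * cofactor = 7 * -4 = -28

Answer: -28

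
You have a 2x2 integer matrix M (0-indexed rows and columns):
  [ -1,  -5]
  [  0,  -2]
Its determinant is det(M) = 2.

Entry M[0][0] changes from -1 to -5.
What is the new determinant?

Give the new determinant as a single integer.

Answer: 10

Derivation:
det is linear in row 0: changing M[0][0] by delta changes det by delta * cofactor(0,0).
Cofactor C_00 = (-1)^(0+0) * minor(0,0) = -2
Entry delta = -5 - -1 = -4
Det delta = -4 * -2 = 8
New det = 2 + 8 = 10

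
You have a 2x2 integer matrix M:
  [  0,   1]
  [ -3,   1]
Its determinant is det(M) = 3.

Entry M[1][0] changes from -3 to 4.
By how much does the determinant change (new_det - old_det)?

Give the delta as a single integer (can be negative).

Cofactor C_10 = -1
Entry delta = 4 - -3 = 7
Det delta = entry_delta * cofactor = 7 * -1 = -7

Answer: -7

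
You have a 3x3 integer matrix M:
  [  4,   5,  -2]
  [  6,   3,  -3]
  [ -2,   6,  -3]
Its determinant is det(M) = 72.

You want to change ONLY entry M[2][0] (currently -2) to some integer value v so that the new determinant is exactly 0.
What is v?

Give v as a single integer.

Answer: 6

Derivation:
det is linear in entry M[2][0]: det = old_det + (v - -2) * C_20
Cofactor C_20 = -9
Want det = 0: 72 + (v - -2) * -9 = 0
  (v - -2) = -72 / -9 = 8
  v = -2 + (8) = 6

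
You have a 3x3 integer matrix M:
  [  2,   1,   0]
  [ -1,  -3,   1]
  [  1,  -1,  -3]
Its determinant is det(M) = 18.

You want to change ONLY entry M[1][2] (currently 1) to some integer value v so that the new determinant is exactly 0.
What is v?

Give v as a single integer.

Answer: -5

Derivation:
det is linear in entry M[1][2]: det = old_det + (v - 1) * C_12
Cofactor C_12 = 3
Want det = 0: 18 + (v - 1) * 3 = 0
  (v - 1) = -18 / 3 = -6
  v = 1 + (-6) = -5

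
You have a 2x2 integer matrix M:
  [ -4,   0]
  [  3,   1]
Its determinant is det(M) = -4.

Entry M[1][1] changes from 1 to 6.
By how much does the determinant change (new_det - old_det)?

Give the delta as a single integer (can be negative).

Answer: -20

Derivation:
Cofactor C_11 = -4
Entry delta = 6 - 1 = 5
Det delta = entry_delta * cofactor = 5 * -4 = -20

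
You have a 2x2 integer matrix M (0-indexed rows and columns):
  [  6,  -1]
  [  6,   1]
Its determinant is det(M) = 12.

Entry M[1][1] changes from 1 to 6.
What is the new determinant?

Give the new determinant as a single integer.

det is linear in row 1: changing M[1][1] by delta changes det by delta * cofactor(1,1).
Cofactor C_11 = (-1)^(1+1) * minor(1,1) = 6
Entry delta = 6 - 1 = 5
Det delta = 5 * 6 = 30
New det = 12 + 30 = 42

Answer: 42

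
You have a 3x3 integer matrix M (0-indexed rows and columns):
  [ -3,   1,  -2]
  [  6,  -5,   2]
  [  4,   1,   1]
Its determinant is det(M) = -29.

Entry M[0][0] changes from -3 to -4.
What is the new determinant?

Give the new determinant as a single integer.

Answer: -22

Derivation:
det is linear in row 0: changing M[0][0] by delta changes det by delta * cofactor(0,0).
Cofactor C_00 = (-1)^(0+0) * minor(0,0) = -7
Entry delta = -4 - -3 = -1
Det delta = -1 * -7 = 7
New det = -29 + 7 = -22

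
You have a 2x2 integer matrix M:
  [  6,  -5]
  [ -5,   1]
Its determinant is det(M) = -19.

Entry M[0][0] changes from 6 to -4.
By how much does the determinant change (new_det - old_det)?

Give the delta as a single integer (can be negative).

Cofactor C_00 = 1
Entry delta = -4 - 6 = -10
Det delta = entry_delta * cofactor = -10 * 1 = -10

Answer: -10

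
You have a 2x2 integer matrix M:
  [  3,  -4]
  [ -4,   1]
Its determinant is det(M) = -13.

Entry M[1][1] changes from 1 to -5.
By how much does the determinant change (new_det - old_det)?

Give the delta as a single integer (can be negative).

Answer: -18

Derivation:
Cofactor C_11 = 3
Entry delta = -5 - 1 = -6
Det delta = entry_delta * cofactor = -6 * 3 = -18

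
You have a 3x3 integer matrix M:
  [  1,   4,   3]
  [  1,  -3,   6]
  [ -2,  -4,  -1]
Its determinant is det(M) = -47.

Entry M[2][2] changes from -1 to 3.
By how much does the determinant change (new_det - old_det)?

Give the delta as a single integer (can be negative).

Cofactor C_22 = -7
Entry delta = 3 - -1 = 4
Det delta = entry_delta * cofactor = 4 * -7 = -28

Answer: -28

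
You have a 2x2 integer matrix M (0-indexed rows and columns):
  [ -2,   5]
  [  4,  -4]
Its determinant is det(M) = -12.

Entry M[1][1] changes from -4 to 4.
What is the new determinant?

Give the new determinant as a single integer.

det is linear in row 1: changing M[1][1] by delta changes det by delta * cofactor(1,1).
Cofactor C_11 = (-1)^(1+1) * minor(1,1) = -2
Entry delta = 4 - -4 = 8
Det delta = 8 * -2 = -16
New det = -12 + -16 = -28

Answer: -28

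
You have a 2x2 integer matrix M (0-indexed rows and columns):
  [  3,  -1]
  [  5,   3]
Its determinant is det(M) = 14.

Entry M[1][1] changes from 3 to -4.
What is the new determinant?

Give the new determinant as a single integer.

det is linear in row 1: changing M[1][1] by delta changes det by delta * cofactor(1,1).
Cofactor C_11 = (-1)^(1+1) * minor(1,1) = 3
Entry delta = -4 - 3 = -7
Det delta = -7 * 3 = -21
New det = 14 + -21 = -7

Answer: -7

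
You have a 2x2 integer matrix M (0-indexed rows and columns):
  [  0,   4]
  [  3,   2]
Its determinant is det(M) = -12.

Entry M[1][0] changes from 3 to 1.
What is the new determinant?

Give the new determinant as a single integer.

det is linear in row 1: changing M[1][0] by delta changes det by delta * cofactor(1,0).
Cofactor C_10 = (-1)^(1+0) * minor(1,0) = -4
Entry delta = 1 - 3 = -2
Det delta = -2 * -4 = 8
New det = -12 + 8 = -4

Answer: -4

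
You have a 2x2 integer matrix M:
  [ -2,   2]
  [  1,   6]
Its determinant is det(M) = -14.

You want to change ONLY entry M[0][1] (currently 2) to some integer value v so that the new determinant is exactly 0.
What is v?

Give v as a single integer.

Answer: -12

Derivation:
det is linear in entry M[0][1]: det = old_det + (v - 2) * C_01
Cofactor C_01 = -1
Want det = 0: -14 + (v - 2) * -1 = 0
  (v - 2) = 14 / -1 = -14
  v = 2 + (-14) = -12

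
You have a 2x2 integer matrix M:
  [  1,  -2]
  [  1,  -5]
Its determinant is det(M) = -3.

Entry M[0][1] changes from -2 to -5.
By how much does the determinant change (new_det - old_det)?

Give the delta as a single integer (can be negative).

Cofactor C_01 = -1
Entry delta = -5 - -2 = -3
Det delta = entry_delta * cofactor = -3 * -1 = 3

Answer: 3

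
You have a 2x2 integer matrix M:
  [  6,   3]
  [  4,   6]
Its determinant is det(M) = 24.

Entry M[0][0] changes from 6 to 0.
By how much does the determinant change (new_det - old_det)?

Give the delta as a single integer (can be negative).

Cofactor C_00 = 6
Entry delta = 0 - 6 = -6
Det delta = entry_delta * cofactor = -6 * 6 = -36

Answer: -36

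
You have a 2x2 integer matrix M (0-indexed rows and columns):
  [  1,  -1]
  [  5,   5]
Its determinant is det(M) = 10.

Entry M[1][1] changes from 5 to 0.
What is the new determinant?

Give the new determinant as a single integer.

Answer: 5

Derivation:
det is linear in row 1: changing M[1][1] by delta changes det by delta * cofactor(1,1).
Cofactor C_11 = (-1)^(1+1) * minor(1,1) = 1
Entry delta = 0 - 5 = -5
Det delta = -5 * 1 = -5
New det = 10 + -5 = 5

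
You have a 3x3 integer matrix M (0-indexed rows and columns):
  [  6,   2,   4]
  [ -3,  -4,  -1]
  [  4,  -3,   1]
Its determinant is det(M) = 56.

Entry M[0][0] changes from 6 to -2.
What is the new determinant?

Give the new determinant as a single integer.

Answer: 112

Derivation:
det is linear in row 0: changing M[0][0] by delta changes det by delta * cofactor(0,0).
Cofactor C_00 = (-1)^(0+0) * minor(0,0) = -7
Entry delta = -2 - 6 = -8
Det delta = -8 * -7 = 56
New det = 56 + 56 = 112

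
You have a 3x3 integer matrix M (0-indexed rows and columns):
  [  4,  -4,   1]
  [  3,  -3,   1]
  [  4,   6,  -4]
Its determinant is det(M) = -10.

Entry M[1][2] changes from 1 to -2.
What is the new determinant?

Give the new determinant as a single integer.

det is linear in row 1: changing M[1][2] by delta changes det by delta * cofactor(1,2).
Cofactor C_12 = (-1)^(1+2) * minor(1,2) = -40
Entry delta = -2 - 1 = -3
Det delta = -3 * -40 = 120
New det = -10 + 120 = 110

Answer: 110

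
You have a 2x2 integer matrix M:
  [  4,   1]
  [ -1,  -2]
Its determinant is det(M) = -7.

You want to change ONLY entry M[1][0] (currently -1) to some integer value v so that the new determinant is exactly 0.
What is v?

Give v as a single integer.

det is linear in entry M[1][0]: det = old_det + (v - -1) * C_10
Cofactor C_10 = -1
Want det = 0: -7 + (v - -1) * -1 = 0
  (v - -1) = 7 / -1 = -7
  v = -1 + (-7) = -8

Answer: -8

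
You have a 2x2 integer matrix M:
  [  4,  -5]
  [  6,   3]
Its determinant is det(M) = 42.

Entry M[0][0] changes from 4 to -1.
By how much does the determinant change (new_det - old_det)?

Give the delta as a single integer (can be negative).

Answer: -15

Derivation:
Cofactor C_00 = 3
Entry delta = -1 - 4 = -5
Det delta = entry_delta * cofactor = -5 * 3 = -15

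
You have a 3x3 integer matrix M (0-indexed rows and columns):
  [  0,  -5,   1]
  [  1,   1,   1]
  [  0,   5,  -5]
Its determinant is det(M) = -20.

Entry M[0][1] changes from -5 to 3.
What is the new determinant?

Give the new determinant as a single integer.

det is linear in row 0: changing M[0][1] by delta changes det by delta * cofactor(0,1).
Cofactor C_01 = (-1)^(0+1) * minor(0,1) = 5
Entry delta = 3 - -5 = 8
Det delta = 8 * 5 = 40
New det = -20 + 40 = 20

Answer: 20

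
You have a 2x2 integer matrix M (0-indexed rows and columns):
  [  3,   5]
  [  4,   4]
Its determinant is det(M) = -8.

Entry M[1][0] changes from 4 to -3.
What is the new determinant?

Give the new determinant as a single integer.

Answer: 27

Derivation:
det is linear in row 1: changing M[1][0] by delta changes det by delta * cofactor(1,0).
Cofactor C_10 = (-1)^(1+0) * minor(1,0) = -5
Entry delta = -3 - 4 = -7
Det delta = -7 * -5 = 35
New det = -8 + 35 = 27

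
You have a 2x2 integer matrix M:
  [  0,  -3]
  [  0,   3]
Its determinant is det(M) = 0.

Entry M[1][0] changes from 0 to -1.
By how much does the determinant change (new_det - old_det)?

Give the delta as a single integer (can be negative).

Answer: -3

Derivation:
Cofactor C_10 = 3
Entry delta = -1 - 0 = -1
Det delta = entry_delta * cofactor = -1 * 3 = -3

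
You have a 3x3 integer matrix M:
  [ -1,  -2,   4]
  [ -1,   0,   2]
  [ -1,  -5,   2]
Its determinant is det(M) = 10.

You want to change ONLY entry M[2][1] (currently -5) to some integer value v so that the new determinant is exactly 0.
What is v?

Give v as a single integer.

det is linear in entry M[2][1]: det = old_det + (v - -5) * C_21
Cofactor C_21 = -2
Want det = 0: 10 + (v - -5) * -2 = 0
  (v - -5) = -10 / -2 = 5
  v = -5 + (5) = 0

Answer: 0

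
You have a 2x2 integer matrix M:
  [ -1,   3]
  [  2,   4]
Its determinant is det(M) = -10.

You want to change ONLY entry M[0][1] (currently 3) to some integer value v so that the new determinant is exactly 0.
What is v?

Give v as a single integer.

Answer: -2

Derivation:
det is linear in entry M[0][1]: det = old_det + (v - 3) * C_01
Cofactor C_01 = -2
Want det = 0: -10 + (v - 3) * -2 = 0
  (v - 3) = 10 / -2 = -5
  v = 3 + (-5) = -2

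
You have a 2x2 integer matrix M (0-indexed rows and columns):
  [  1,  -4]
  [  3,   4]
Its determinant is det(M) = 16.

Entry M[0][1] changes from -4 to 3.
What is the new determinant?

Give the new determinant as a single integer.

det is linear in row 0: changing M[0][1] by delta changes det by delta * cofactor(0,1).
Cofactor C_01 = (-1)^(0+1) * minor(0,1) = -3
Entry delta = 3 - -4 = 7
Det delta = 7 * -3 = -21
New det = 16 + -21 = -5

Answer: -5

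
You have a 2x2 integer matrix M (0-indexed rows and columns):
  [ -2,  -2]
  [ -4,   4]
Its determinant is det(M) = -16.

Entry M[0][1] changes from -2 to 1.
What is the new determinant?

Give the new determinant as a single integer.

det is linear in row 0: changing M[0][1] by delta changes det by delta * cofactor(0,1).
Cofactor C_01 = (-1)^(0+1) * minor(0,1) = 4
Entry delta = 1 - -2 = 3
Det delta = 3 * 4 = 12
New det = -16 + 12 = -4

Answer: -4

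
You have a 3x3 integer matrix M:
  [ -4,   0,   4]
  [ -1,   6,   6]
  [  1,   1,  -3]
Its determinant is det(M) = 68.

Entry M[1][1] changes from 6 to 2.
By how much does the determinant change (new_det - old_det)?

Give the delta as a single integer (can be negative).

Answer: -32

Derivation:
Cofactor C_11 = 8
Entry delta = 2 - 6 = -4
Det delta = entry_delta * cofactor = -4 * 8 = -32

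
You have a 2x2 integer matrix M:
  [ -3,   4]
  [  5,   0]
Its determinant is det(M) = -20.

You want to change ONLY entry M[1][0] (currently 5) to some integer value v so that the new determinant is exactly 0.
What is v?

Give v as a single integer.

det is linear in entry M[1][0]: det = old_det + (v - 5) * C_10
Cofactor C_10 = -4
Want det = 0: -20 + (v - 5) * -4 = 0
  (v - 5) = 20 / -4 = -5
  v = 5 + (-5) = 0

Answer: 0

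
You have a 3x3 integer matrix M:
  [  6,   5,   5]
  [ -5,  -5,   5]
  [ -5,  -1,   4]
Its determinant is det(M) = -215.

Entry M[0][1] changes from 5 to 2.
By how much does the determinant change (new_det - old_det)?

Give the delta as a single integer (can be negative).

Cofactor C_01 = -5
Entry delta = 2 - 5 = -3
Det delta = entry_delta * cofactor = -3 * -5 = 15

Answer: 15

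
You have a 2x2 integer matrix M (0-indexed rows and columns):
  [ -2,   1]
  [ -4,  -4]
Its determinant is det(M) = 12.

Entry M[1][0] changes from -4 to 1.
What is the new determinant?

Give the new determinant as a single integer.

det is linear in row 1: changing M[1][0] by delta changes det by delta * cofactor(1,0).
Cofactor C_10 = (-1)^(1+0) * minor(1,0) = -1
Entry delta = 1 - -4 = 5
Det delta = 5 * -1 = -5
New det = 12 + -5 = 7

Answer: 7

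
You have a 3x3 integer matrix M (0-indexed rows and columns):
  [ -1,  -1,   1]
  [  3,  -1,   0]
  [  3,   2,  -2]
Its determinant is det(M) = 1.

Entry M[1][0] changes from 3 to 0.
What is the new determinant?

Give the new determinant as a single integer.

Answer: 1

Derivation:
det is linear in row 1: changing M[1][0] by delta changes det by delta * cofactor(1,0).
Cofactor C_10 = (-1)^(1+0) * minor(1,0) = 0
Entry delta = 0 - 3 = -3
Det delta = -3 * 0 = 0
New det = 1 + 0 = 1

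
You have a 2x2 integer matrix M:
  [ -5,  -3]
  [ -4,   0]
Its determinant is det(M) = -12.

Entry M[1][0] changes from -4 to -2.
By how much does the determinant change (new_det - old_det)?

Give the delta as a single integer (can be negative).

Answer: 6

Derivation:
Cofactor C_10 = 3
Entry delta = -2 - -4 = 2
Det delta = entry_delta * cofactor = 2 * 3 = 6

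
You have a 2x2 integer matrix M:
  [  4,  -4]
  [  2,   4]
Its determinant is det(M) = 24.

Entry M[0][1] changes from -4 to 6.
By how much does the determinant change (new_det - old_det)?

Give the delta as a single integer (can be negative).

Answer: -20

Derivation:
Cofactor C_01 = -2
Entry delta = 6 - -4 = 10
Det delta = entry_delta * cofactor = 10 * -2 = -20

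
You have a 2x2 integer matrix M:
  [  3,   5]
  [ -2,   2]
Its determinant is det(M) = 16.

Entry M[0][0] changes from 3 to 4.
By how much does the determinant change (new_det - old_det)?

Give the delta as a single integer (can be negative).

Answer: 2

Derivation:
Cofactor C_00 = 2
Entry delta = 4 - 3 = 1
Det delta = entry_delta * cofactor = 1 * 2 = 2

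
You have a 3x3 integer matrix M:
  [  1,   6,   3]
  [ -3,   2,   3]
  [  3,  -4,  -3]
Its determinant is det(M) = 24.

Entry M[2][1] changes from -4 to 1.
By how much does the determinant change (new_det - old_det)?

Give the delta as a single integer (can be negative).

Answer: -60

Derivation:
Cofactor C_21 = -12
Entry delta = 1 - -4 = 5
Det delta = entry_delta * cofactor = 5 * -12 = -60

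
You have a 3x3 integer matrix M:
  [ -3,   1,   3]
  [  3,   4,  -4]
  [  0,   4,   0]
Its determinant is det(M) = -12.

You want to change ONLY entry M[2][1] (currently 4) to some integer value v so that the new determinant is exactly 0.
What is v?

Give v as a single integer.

det is linear in entry M[2][1]: det = old_det + (v - 4) * C_21
Cofactor C_21 = -3
Want det = 0: -12 + (v - 4) * -3 = 0
  (v - 4) = 12 / -3 = -4
  v = 4 + (-4) = 0

Answer: 0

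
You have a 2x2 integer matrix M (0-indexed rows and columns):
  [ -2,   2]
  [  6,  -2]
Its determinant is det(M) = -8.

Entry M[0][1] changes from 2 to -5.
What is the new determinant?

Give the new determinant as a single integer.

det is linear in row 0: changing M[0][1] by delta changes det by delta * cofactor(0,1).
Cofactor C_01 = (-1)^(0+1) * minor(0,1) = -6
Entry delta = -5 - 2 = -7
Det delta = -7 * -6 = 42
New det = -8 + 42 = 34

Answer: 34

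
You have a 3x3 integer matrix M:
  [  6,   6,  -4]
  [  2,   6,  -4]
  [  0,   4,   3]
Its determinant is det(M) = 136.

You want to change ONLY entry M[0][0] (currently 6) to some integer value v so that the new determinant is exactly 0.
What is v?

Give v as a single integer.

det is linear in entry M[0][0]: det = old_det + (v - 6) * C_00
Cofactor C_00 = 34
Want det = 0: 136 + (v - 6) * 34 = 0
  (v - 6) = -136 / 34 = -4
  v = 6 + (-4) = 2

Answer: 2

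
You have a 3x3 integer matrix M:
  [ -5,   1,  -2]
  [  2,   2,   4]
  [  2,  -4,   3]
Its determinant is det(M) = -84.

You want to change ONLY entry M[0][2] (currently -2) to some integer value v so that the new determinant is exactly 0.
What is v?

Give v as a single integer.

Answer: -9

Derivation:
det is linear in entry M[0][2]: det = old_det + (v - -2) * C_02
Cofactor C_02 = -12
Want det = 0: -84 + (v - -2) * -12 = 0
  (v - -2) = 84 / -12 = -7
  v = -2 + (-7) = -9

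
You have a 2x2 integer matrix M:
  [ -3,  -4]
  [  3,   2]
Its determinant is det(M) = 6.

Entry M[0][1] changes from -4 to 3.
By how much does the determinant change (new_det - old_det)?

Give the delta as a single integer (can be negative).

Cofactor C_01 = -3
Entry delta = 3 - -4 = 7
Det delta = entry_delta * cofactor = 7 * -3 = -21

Answer: -21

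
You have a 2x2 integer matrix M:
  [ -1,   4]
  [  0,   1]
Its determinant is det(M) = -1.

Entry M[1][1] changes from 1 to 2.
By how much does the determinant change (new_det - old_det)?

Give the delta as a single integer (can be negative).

Cofactor C_11 = -1
Entry delta = 2 - 1 = 1
Det delta = entry_delta * cofactor = 1 * -1 = -1

Answer: -1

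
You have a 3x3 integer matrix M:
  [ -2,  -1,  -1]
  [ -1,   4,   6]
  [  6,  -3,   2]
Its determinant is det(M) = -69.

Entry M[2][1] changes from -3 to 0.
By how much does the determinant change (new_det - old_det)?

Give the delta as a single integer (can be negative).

Cofactor C_21 = 13
Entry delta = 0 - -3 = 3
Det delta = entry_delta * cofactor = 3 * 13 = 39

Answer: 39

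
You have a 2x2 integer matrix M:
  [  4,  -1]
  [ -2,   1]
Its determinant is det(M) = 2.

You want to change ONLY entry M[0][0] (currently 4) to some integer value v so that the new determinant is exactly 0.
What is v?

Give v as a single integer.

det is linear in entry M[0][0]: det = old_det + (v - 4) * C_00
Cofactor C_00 = 1
Want det = 0: 2 + (v - 4) * 1 = 0
  (v - 4) = -2 / 1 = -2
  v = 4 + (-2) = 2

Answer: 2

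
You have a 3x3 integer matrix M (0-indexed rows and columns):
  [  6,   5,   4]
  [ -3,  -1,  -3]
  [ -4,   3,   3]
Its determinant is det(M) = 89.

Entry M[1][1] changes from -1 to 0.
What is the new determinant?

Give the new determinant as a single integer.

det is linear in row 1: changing M[1][1] by delta changes det by delta * cofactor(1,1).
Cofactor C_11 = (-1)^(1+1) * minor(1,1) = 34
Entry delta = 0 - -1 = 1
Det delta = 1 * 34 = 34
New det = 89 + 34 = 123

Answer: 123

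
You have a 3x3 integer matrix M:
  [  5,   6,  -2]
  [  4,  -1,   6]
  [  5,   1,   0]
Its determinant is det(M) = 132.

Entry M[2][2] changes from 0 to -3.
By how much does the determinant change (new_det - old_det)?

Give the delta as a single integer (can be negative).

Cofactor C_22 = -29
Entry delta = -3 - 0 = -3
Det delta = entry_delta * cofactor = -3 * -29 = 87

Answer: 87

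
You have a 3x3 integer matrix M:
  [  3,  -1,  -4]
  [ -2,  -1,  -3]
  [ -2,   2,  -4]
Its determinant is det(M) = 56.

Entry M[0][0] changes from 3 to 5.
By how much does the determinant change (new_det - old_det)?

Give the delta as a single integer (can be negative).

Cofactor C_00 = 10
Entry delta = 5 - 3 = 2
Det delta = entry_delta * cofactor = 2 * 10 = 20

Answer: 20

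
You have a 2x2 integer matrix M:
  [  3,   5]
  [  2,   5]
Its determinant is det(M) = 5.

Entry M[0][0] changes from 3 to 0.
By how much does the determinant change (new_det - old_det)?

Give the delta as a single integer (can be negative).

Answer: -15

Derivation:
Cofactor C_00 = 5
Entry delta = 0 - 3 = -3
Det delta = entry_delta * cofactor = -3 * 5 = -15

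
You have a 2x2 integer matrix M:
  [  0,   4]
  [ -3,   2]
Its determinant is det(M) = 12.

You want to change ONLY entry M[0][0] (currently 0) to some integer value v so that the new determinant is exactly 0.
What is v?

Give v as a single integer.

det is linear in entry M[0][0]: det = old_det + (v - 0) * C_00
Cofactor C_00 = 2
Want det = 0: 12 + (v - 0) * 2 = 0
  (v - 0) = -12 / 2 = -6
  v = 0 + (-6) = -6

Answer: -6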